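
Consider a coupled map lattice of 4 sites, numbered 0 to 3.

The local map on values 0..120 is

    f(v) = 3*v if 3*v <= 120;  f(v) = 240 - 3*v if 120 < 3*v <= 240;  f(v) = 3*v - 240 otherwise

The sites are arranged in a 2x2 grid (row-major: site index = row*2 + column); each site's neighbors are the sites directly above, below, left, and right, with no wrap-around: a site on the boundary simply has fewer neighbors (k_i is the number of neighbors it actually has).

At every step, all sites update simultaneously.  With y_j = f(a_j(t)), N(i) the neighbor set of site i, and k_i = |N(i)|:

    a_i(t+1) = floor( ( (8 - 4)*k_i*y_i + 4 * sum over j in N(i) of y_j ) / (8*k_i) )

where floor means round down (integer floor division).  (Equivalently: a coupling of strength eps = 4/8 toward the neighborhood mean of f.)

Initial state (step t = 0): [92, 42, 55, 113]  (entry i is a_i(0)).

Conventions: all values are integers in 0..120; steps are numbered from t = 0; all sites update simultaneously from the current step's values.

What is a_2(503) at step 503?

Answer: a_2(503) = 85
Key observation: The state at step 6, [94, 103, 94, 103], reappears at step 17: the system is in a cycle of period 11 from step 6 on.  Therefore the state at step 503 equals the state at step 6 + ((503 - 6) mod 11) = 8, which is [85, 64, 85, 64].

Derivation:
t=0: [92, 42, 55, 113]
t=1: [65, 90, 71, 96]
t=2: [36, 38, 36, 38]
t=3: [109, 112, 109, 112]
t=4: [89, 93, 89, 93]
t=5: [30, 36, 30, 36]
t=6: [94, 103, 94, 103]
t=7: [48, 62, 48, 62]
t=8: [85, 64, 85, 64]
t=9: [23, 39, 23, 39]
t=10: [81, 105, 81, 105]
t=11: [21, 57, 21, 57]
t=12: [64, 67, 64, 67]
t=13: [45, 41, 45, 41]
t=14: [108, 114, 108, 114]
t=15: [88, 97, 88, 97]
t=16: [30, 44, 30, 44]
t=17: [94, 103, 94, 103]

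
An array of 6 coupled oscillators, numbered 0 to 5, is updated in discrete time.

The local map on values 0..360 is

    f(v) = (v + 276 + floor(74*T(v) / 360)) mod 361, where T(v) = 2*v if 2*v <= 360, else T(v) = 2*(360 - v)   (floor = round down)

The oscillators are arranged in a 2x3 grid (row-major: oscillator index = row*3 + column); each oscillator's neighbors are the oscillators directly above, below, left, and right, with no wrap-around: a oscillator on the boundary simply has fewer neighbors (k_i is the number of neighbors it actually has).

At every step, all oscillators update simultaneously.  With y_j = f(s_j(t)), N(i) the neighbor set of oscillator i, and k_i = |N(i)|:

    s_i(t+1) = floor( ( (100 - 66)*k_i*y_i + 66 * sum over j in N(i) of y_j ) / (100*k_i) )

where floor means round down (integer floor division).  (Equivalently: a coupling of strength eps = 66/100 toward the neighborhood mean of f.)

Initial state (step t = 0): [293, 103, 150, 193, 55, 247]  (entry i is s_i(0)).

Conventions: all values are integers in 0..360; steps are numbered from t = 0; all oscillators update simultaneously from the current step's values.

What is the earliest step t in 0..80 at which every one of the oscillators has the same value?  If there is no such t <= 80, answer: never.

Answer: 10
Key observation: Synchronization is absorbing here: once all oscillators are equal they stay equal, and step 10 is the first all-equal step.

Derivation:
t=0: [293, 103, 150, 193, 55, 247]  (not all equal)
t=1: [157, 177, 131, 253, 217, 228]  (not all equal)
t=2: [169, 149, 152, 179, 190, 162]  (not all equal)
t=3: [148, 142, 132, 164, 154, 148]  (not all equal)
t=4: [127, 117, 112, 133, 129, 118]  (not all equal)
t=5: [92, 85, 77, 97, 90, 83]  (not all equal)
t=6: [43, 35, 29, 45, 40, 32]  (not all equal)
t=7: [333, 326, 320, 335, 329, 322]  (not all equal)
t=8: [257, 254, 252, 258, 255, 252]  (not all equal)
t=9: [213, 212, 211, 213, 212, 211]  (not all equal)
t=10: [187, 187, 187, 187, 187, 187]  (all equal)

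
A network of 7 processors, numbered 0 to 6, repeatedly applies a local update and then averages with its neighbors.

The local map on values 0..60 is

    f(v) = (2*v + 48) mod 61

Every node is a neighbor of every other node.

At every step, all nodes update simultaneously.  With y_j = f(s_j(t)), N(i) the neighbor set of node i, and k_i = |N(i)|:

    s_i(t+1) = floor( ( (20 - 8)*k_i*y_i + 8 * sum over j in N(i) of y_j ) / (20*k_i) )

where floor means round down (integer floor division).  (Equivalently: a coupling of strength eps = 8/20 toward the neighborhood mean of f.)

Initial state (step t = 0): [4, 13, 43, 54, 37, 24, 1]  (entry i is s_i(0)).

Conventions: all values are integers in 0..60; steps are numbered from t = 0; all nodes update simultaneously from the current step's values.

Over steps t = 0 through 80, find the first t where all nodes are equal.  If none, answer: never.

Simulating step by step:
t=0: [4, 13, 43, 54, 37, 24, 1]  (not all equal)
t=1: [43, 20, 19, 31, 13, 32, 40]  (not all equal)
t=2: [18, 26, 25, 38, 19, 39, 15]  (not all equal)
t=3: [22, 30, 29, 10, 23, 11, 18]  (not all equal)
t=4: [29, 38, 37, 16, 30, 17, 25]  (not all equal)
t=5: [35, 12, 11, 21, 36, 22, 31]  (not all equal)
t=6: [46, 22, 21, 31, 47, 32, 42]  (not all equal)
t=7: [23, 30, 29, 40, 24, 41, 19]  (not all equal)
t=8: [30, 38, 37, 16, 31, 17, 26]  (not all equal)
t=9: [36, 12, 11, 21, 37, 23, 32]  (not all equal)
t=10: [44, 18, 17, 28, 12, 30, 40]  (not all equal)
t=11: [18, 23, 22, 33, 16, 36, 14]  (not all equal)
t=12: [27, 33, 32, 43, 25, 47, 23]  (not all equal)
t=13: [38, 44, 43, 22, 36, 27, 34]  (not all equal)
t=14: [15, 21, 20, 30, 45, 36, 43]  (not all equal)
t=15: [22, 29, 28, 38, 22, 45, 20]  (not all equal)
t=16: [29, 37, 35, 14, 29, 21, 27]  (not all equal)
t=17: [39, 15, 45, 23, 39, 30, 37]  (not all equal)
t=18: [10, 17, 16, 25, 10, 33, 8]  (not all equal)
t=19: [13, 21, 19, 29, 13, 38, 11]  (not all equal)
t=20: [16, 24, 22, 33, 16, 10, 13]  (not all equal)
t=21: [21, 30, 28, 40, 21, 15, 18]  (not all equal)
t=22: [28, 38, 35, 16, 28, 22, 25]  (not all equal)
t=23: [38, 16, 45, 25, 38, 32, 35]  (not all equal)
t=24: [13, 22, 20, 32, 13, 39, 42]  (not all equal)
t=25: [16, 26, 24, 37, 16, 12, 15]  (not all equal)
t=26: [19, 30, 28, 9, 19, 15, 18]  (not all equal)
t=27: [25, 37, 35, 15, 25, 21, 24]  (not all equal)
t=28: [33, 14, 44, 23, 33, 29, 32]  (not all equal)
t=29: [45, 25, 25, 35, 45, 41, 44]  (not all equal)
t=30: [20, 32, 32, 42, 20, 16, 19]  (not all equal)
t=31: [28, 41, 41, 19, 28, 24, 27]  (not all equal)
t=32: [36, 17, 17, 26, 36, 32, 35]  (not all equal)
t=33: [51, 31, 31, 41, 51, 47, 50]  (not all equal)
t=34: [28, 40, 40, 18, 28, 24, 27]  (not all equal)
t=35: [36, 16, 16, 25, 36, 31, 35]  (not all equal)
t=36: [51, 30, 30, 39, 51, 46, 50]  (not all equal)
t=37: [28, 38, 38, 15, 28, 22, 27]  (not all equal)
t=38: [34, 13, 13, 21, 34, 28, 33]  (not all equal)
t=39: [46, 24, 24, 32, 46, 40, 45]  (not all equal)
t=40: [21, 30, 30, 39, 21, 15, 20]  (not all equal)
t=41: [28, 38, 38, 15, 28, 22, 27]  (not all equal)

Answer: never
Key observation: The state at step 37 reappears at step 41 — the system is in a cycle of period 4 from step 37 on.  No step 0..41 is synchronized, and the cycle repeats forever, so no step up to 80 (or ever) has all nodes equal.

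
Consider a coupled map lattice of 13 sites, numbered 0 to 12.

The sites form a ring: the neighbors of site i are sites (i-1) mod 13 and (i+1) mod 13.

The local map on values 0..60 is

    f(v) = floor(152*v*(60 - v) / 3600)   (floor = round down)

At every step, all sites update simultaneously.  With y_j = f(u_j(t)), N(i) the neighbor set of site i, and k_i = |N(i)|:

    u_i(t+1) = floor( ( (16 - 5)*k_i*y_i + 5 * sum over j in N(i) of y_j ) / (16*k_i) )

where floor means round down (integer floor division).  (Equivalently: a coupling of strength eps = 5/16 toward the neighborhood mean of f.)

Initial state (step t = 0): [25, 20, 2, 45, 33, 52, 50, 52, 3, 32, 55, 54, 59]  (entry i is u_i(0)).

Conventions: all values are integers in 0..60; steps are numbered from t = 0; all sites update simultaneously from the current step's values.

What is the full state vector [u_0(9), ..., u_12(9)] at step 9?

Simulating step by step:
t=0: [25, 20, 2, 45, 33, 52, 50, 52, 3, 32, 55, 54, 59]
t=1: [30, 28, 12, 25, 32, 20, 19, 16, 13, 28, 15, 10, 9]
t=2: [34, 35, 27, 34, 36, 33, 31, 28, 27, 33, 28, 21, 22]
t=3: [36, 36, 36, 36, 36, 36, 37, 37, 37, 37, 36, 34, 35]
t=4: [36, 36, 36, 36, 36, 35, 35, 35, 35, 35, 36, 36, 36]
t=5: [36, 36, 36, 36, 36, 36, 36, 36, 36, 36, 36, 36, 36]
t=6: [36, 36, 36, 36, 36, 36, 36, 36, 36, 36, 36, 36, 36]
t=7: [36, 36, 36, 36, 36, 36, 36, 36, 36, 36, 36, 36, 36]
t=8: [36, 36, 36, 36, 36, 36, 36, 36, 36, 36, 36, 36, 36]
t=9: [36, 36, 36, 36, 36, 36, 36, 36, 36, 36, 36, 36, 36]

Answer: [36, 36, 36, 36, 36, 36, 36, 36, 36, 36, 36, 36, 36]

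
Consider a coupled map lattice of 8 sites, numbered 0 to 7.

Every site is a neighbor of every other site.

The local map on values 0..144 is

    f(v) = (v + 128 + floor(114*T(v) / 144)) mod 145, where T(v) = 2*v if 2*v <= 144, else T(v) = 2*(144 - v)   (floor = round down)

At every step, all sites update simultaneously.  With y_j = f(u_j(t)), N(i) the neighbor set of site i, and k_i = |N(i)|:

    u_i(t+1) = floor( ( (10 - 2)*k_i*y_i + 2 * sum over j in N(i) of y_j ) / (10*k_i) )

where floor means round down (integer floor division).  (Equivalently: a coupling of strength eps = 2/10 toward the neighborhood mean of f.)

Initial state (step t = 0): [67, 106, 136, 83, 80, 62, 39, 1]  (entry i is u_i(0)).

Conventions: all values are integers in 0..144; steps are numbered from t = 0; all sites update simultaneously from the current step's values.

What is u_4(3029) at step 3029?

Answer: u_4(3029) = 132
Key observation: The state at step 14, [127, 41, 127, 127, 127, 127, 38, 127], reappears at step 18: the system is in a cycle of period 4 from step 14 on.  Therefore the state at step 3029 equals the state at step 14 + ((3029 - 14) mod 4) = 17, which is [132, 75, 132, 132, 132, 132, 79, 132].

Derivation:
t=0: [67, 106, 136, 83, 80, 62, 39, 1]
t=1: [23, 18, 116, 28, 30, 125, 79, 115]
t=2: [50, 40, 128, 60, 64, 124, 32, 128]
t=3: [109, 89, 128, 129, 25, 129, 73, 128]
t=4: [19, 28, 122, 122, 54, 122, 35, 122]
t=5: [48, 66, 131, 131, 118, 131, 80, 131]
t=6: [105, 29, 126, 126, 132, 126, 37, 126]
t=7: [26, 67, 129, 129, 126, 129, 83, 129]
t=8: [60, 30, 125, 125, 127, 125, 34, 125]
t=9: [133, 73, 133, 133, 132, 133, 81, 133]
t=10: [126, 41, 126, 126, 127, 126, 37, 126]
t=11: [133, 96, 133, 133, 133, 133, 88, 133]
t=12: [126, 31, 126, 126, 126, 126, 34, 126]
t=13: [132, 75, 132, 132, 132, 132, 81, 132]
t=14: [127, 41, 127, 127, 127, 127, 38, 127]
t=15: [133, 96, 133, 133, 133, 133, 90, 133]
t=16: [126, 31, 126, 126, 126, 126, 33, 126]
t=17: [132, 75, 132, 132, 132, 132, 79, 132]
t=18: [127, 41, 127, 127, 127, 127, 38, 127]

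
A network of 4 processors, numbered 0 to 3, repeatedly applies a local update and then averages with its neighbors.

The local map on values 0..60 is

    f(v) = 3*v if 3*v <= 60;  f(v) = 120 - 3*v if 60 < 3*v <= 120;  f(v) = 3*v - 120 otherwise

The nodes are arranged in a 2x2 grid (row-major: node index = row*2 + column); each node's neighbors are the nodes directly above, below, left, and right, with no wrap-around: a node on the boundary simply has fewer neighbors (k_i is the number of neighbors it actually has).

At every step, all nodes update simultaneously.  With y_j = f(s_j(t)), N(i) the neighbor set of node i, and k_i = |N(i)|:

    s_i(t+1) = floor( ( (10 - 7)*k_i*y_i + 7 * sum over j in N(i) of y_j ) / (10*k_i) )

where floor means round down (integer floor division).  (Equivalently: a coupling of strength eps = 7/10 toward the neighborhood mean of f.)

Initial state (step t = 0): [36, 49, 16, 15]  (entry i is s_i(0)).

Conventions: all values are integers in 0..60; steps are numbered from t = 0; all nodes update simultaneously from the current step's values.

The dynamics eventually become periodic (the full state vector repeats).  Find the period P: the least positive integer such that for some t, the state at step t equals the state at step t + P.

Simulating step by step:
t=0: [36, 49, 16, 15]
t=1: [29, 28, 34, 39]
t=2: [28, 23, 18, 19]
t=3: [47, 47, 48, 53]
t=4: [22, 27, 28, 27]
t=5: [42, 44, 43, 37]
t=6: [9, 8, 7, 10]
t=7: [23, 27, 26, 24]
t=8: [43, 46, 47, 42]
t=9: [16, 10, 11, 15]
t=10: [36, 41, 42, 35]
t=11: [6, 10, 11, 7]
t=12: [27, 22, 23, 28]
t=13: [48, 42, 41, 47]
t=14: [10, 17, 16, 9]
t=15: [43, 35, 34, 42]
t=16: [14, 9, 10, 13]
t=17: [32, 36, 37, 31]
t=18: [14, 21, 20, 15]
t=19: [53, 47, 48, 54]
t=20: [27, 34, 35, 28]
t=21: [23, 31, 30, 22]
t=22: [35, 44, 45, 36]
t=23: [13, 13, 13, 13]
t=24: [39, 39, 39, 39]
t=25: [3, 3, 3, 3]
t=26: [9, 9, 9, 9]
t=27: [27, 27, 27, 27]
t=28: [39, 39, 39, 39]

Answer: 4
Key observation: The state at step 24, [39, 39, 39, 39], reappears at step 28 — and no state repeats earlier — so the cycle the system enters has period 4.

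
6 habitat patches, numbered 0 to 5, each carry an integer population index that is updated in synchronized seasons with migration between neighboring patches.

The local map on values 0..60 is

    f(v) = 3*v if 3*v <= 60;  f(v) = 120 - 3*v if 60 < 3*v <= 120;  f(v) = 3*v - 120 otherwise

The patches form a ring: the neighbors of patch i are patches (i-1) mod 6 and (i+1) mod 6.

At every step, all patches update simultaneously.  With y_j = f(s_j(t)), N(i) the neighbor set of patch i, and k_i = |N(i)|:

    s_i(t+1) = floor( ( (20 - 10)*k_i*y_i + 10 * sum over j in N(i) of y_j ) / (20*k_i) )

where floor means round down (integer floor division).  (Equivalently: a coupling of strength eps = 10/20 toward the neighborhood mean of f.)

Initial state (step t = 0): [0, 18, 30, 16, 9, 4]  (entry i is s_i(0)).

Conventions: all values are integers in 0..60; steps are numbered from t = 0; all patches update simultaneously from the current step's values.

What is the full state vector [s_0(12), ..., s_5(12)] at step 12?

Answer: [20, 15, 24, 36, 47, 39]

Derivation:
t=0: [0, 18, 30, 16, 9, 4]
t=1: [16, 34, 40, 38, 28, 12]
t=2: [37, 21, 6, 12, 28, 39]
t=3: [19, 35, 32, 31, 27, 12]
t=4: [41, 27, 22, 29, 35, 42]
t=5: [12, 33, 45, 33, 17, 7]
t=6: [28, 23, 18, 27, 36, 32]
t=7: [36, 48, 49, 36, 21, 24]
t=8: [24, 21, 22, 27, 43, 41]
t=9: [39, 54, 51, 35, 15, 15]
t=10: [23, 30, 30, 27, 37, 34]
t=11: [37, 35, 32, 29, 18, 24]
t=12: [20, 15, 24, 36, 47, 39]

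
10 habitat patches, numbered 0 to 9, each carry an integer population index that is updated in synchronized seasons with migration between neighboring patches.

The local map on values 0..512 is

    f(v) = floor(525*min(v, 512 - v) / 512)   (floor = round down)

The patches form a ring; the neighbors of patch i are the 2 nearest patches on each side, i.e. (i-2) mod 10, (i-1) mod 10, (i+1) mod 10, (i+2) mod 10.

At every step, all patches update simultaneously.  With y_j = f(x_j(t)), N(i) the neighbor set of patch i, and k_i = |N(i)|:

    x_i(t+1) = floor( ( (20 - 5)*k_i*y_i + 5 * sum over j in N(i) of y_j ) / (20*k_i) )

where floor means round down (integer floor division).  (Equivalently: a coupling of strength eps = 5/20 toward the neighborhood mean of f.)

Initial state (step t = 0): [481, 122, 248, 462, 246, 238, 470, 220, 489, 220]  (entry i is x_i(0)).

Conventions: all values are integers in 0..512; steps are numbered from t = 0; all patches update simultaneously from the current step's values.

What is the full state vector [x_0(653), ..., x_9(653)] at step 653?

Answer: [258, 258, 258, 258, 258, 258, 258, 258, 258, 258]
Key observation: The state at step 33, [258, 258, 258, 258, 258, 258, 258, 258, 258, 258], reappears at step 35: the system is in a cycle of period 2 from step 33 on.  Therefore the state at step 653 equals the state at step 33 + ((653 - 33) mod 2) = 33, which is [258, 258, 258, 258, 258, 258, 258, 258, 258, 258].

Derivation:
t=0: [481, 122, 248, 462, 246, 238, 470, 220, 489, 220]
t=1: [62, 128, 219, 92, 226, 218, 78, 202, 50, 194]
t=2: [85, 134, 200, 121, 212, 205, 103, 189, 72, 176]
t=3: [102, 140, 189, 141, 203, 197, 122, 180, 90, 165]
t=4: [115, 145, 182, 154, 197, 192, 136, 174, 105, 159]
t=5: [125, 149, 178, 163, 193, 189, 146, 171, 117, 156]
t=6: [134, 153, 176, 170, 190, 187, 154, 170, 127, 155]
t=7: [141, 157, 176, 175, 189, 186, 160, 170, 136, 155]
t=8: [147, 161, 177, 179, 189, 186, 166, 171, 144, 157]
t=9: [153, 165, 178, 182, 190, 187, 171, 172, 151, 159]
t=10: [158, 169, 180, 185, 191, 188, 175, 174, 157, 163]
t=11: [164, 173, 182, 188, 192, 190, 179, 177, 162, 167]
t=12: [169, 177, 185, 191, 194, 192, 183, 180, 168, 171]
t=13: [174, 181, 188, 194, 196, 194, 187, 183, 173, 175]
t=14: [179, 185, 191, 196, 198, 197, 190, 186, 178, 179]
t=15: [184, 189, 194, 199, 201, 200, 194, 190, 183, 183]
t=16: [188, 193, 197, 203, 204, 203, 198, 194, 188, 187]
t=17: [192, 197, 201, 207, 208, 207, 202, 198, 193, 191]
t=18: [197, 202, 205, 211, 212, 211, 206, 202, 197, 196]
t=19: [202, 207, 210, 215, 216, 215, 210, 207, 202, 201]
t=20: [207, 212, 215, 219, 220, 219, 215, 212, 207, 206]
t=21: [212, 216, 219, 223, 224, 223, 219, 216, 212, 211]
t=22: [217, 221, 223, 227, 228, 227, 223, 221, 217, 216]
t=23: [222, 225, 228, 231, 232, 231, 228, 225, 222, 221]
t=24: [227, 230, 232, 235, 236, 235, 232, 230, 227, 226]
t=25: [232, 235, 237, 239, 240, 239, 237, 235, 232, 231]
t=26: [237, 240, 242, 244, 245, 244, 242, 240, 237, 236]
t=27: [243, 245, 247, 249, 250, 249, 247, 245, 243, 241]
t=28: [249, 251, 252, 254, 255, 254, 252, 251, 249, 247]
t=29: [255, 256, 258, 259, 260, 259, 258, 256, 255, 253]
t=30: [260, 261, 260, 259, 258, 259, 260, 261, 260, 259]
t=31: [258, 257, 258, 258, 259, 258, 258, 257, 258, 258]
t=32: [260, 260, 260, 260, 259, 260, 260, 260, 260, 260]
t=33: [258, 258, 258, 258, 258, 258, 258, 258, 258, 258]
t=34: [260, 260, 260, 260, 260, 260, 260, 260, 260, 260]
t=35: [258, 258, 258, 258, 258, 258, 258, 258, 258, 258]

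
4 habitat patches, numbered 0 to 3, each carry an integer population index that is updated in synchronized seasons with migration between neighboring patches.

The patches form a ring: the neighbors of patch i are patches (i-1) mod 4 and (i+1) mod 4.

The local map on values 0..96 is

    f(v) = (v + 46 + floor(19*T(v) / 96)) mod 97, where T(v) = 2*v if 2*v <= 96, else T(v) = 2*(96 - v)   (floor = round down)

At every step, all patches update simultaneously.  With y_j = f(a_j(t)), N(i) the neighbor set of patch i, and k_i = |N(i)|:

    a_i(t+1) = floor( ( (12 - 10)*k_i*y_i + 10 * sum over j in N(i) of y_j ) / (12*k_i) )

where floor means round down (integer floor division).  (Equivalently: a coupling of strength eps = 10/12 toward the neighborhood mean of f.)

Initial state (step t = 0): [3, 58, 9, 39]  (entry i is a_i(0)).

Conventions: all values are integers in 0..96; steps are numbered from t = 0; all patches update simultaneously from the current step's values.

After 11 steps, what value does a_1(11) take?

Simulating step by step:
t=0: [3, 58, 9, 39]
t=1: [18, 48, 20, 45]
t=2: [23, 62, 23, 61]
t=3: [32, 69, 32, 68]
t=4: [38, 79, 38, 79]
t=5: [28, 7, 28, 7]
t=6: [60, 80, 60, 80]
t=7: [33, 25, 33, 25]
t=8: [82, 90, 82, 90]
t=9: [40, 36, 40, 36]
t=10: [80, 19, 80, 19]
t=11: [65, 41, 65, 41]

Answer: a_1(11) = 41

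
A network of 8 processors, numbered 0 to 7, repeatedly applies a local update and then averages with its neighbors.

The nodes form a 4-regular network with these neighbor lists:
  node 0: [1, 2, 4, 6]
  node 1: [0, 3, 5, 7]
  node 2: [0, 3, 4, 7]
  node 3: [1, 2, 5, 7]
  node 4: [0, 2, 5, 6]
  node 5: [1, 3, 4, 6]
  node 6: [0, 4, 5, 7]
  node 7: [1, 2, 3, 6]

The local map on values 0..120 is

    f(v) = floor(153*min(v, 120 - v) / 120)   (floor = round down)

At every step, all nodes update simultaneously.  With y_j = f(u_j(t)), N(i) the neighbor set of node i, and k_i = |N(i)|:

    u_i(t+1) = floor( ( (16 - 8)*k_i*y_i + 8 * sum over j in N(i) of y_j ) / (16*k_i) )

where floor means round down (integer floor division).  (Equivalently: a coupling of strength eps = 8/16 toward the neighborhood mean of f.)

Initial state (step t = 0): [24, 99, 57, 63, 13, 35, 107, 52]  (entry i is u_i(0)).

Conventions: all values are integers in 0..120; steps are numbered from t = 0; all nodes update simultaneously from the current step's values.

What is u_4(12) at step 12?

Simulating step by step:
t=0: [24, 99, 57, 63, 13, 35, 107, 52]
t=1: [31, 39, 59, 62, 28, 38, 27, 56]
t=2: [43, 53, 64, 66, 42, 47, 41, 64]
t=3: [57, 65, 66, 67, 56, 59, 55, 67]
t=4: [70, 70, 68, 68, 71, 72, 70, 67]
t=5: [63, 63, 65, 65, 62, 62, 63, 65]
t=6: [71, 71, 70, 70, 72, 72, 72, 70]
t=7: [61, 62, 62, 62, 61, 61, 61, 62]
t=8: [74, 73, 73, 73, 74, 74, 74, 73]
t=9: [58, 58, 58, 58, 58, 58, 58, 58]
t=10: [73, 73, 73, 73, 73, 73, 73, 73]
t=11: [59, 59, 59, 59, 59, 59, 59, 59]
t=12: [75, 75, 75, 75, 75, 75, 75, 75]

Answer: u_4(12) = 75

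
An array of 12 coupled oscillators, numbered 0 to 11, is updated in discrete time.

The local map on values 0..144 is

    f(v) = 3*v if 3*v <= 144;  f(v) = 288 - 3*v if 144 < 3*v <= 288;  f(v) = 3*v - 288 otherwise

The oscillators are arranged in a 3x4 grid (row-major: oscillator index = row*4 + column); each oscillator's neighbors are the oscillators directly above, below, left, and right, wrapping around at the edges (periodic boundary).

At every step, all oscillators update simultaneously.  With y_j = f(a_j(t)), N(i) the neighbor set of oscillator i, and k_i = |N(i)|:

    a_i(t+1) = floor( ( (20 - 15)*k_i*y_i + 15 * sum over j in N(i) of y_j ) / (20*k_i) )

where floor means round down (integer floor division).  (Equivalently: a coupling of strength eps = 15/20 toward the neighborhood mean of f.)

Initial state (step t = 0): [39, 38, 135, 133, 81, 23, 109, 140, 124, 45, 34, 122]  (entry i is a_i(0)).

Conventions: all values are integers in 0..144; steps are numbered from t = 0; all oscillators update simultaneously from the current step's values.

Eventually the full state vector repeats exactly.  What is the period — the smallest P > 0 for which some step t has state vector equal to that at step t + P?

Answer: 4
Key observation: The state at step 35, [54, 54, 54, 54, 54, 54, 54, 54, 54, 54, 54, 54], reappears at step 39 — and no state repeats earlier — so the cycle the system enters has period 4.

Derivation:
t=0: [39, 38, 135, 133, 81, 23, 109, 140, 124, 45, 34, 122]
t=1: [95, 110, 97, 111, 86, 79, 88, 84, 91, 102, 94, 99]
t=2: [25, 24, 22, 20, 27, 34, 24, 29, 15, 25, 11, 21]
t=3: [67, 77, 60, 69, 78, 81, 72, 73, 66, 66, 60, 57]
t=4: [74, 76, 86, 91, 68, 62, 79, 78, 87, 78, 99, 94]
t=5: [51, 62, 32, 33, 67, 72, 49, 42, 46, 50, 28, 21]
t=6: [113, 108, 103, 103, 110, 105, 106, 104, 113, 108, 103, 99]
t=7: [40, 34, 25, 24, 39, 33, 24, 25, 38, 34, 23, 24]
t=8: [105, 99, 77, 82, 105, 98, 77, 81, 105, 97, 77, 79]
t=9: [26, 19, 45, 44, 26, 19, 45, 44, 27, 19, 45, 44]
t=10: [84, 75, 119, 122, 84, 75, 119, 122, 84, 76, 119, 123]
t=11: [48, 58, 69, 69, 48, 58, 69, 69, 48, 58, 69, 69]
t=12: [126, 113, 87, 92, 126, 113, 87, 92, 126, 113, 87, 92]
t=13: [68, 53, 28, 29, 68, 53, 28, 29, 68, 53, 28, 29]
t=14: [93, 112, 93, 85, 93, 112, 93, 85, 93, 112, 93, 85]
t=15: [20, 33, 20, 24, 20, 33, 20, 24, 20, 33, 20, 24]
t=16: [69, 84, 69, 67, 69, 84, 69, 67, 69, 84, 69, 67]
t=17: [73, 52, 73, 84, 73, 52, 73, 84, 73, 52, 73, 84]
t=18: [74, 108, 74, 48, 74, 108, 74, 48, 74, 108, 74, 48]
t=19: [75, 47, 75, 114, 75, 47, 75, 114, 75, 47, 75, 114]
t=20: [75, 111, 75, 57, 75, 111, 75, 57, 75, 111, 75, 57]
t=21: [69, 51, 69, 96, 69, 51, 69, 96, 69, 51, 69, 96]
t=22: [75, 114, 75, 30, 75, 114, 75, 30, 75, 114, 75, 30]
t=23: [66, 57, 66, 79, 66, 57, 66, 79, 66, 57, 66, 79]
t=24: [87, 106, 87, 65, 87, 106, 87, 65, 87, 106, 87, 65]
t=25: [39, 28, 39, 68, 39, 28, 39, 68, 39, 28, 39, 68]
t=26: [104, 96, 104, 96, 104, 96, 104, 96, 104, 96, 104, 96]
t=27: [15, 9, 15, 9, 15, 9, 15, 9, 15, 9, 15, 9]
t=28: [38, 33, 38, 33, 38, 33, 38, 33, 38, 33, 38, 33]
t=29: [108, 104, 108, 104, 108, 104, 108, 104, 108, 104, 108, 104]
t=30: [31, 28, 31, 28, 31, 28, 31, 28, 31, 28, 31, 28]
t=31: [89, 87, 89, 87, 89, 87, 89, 87, 89, 87, 89, 87]
t=32: [23, 24, 23, 24, 23, 24, 23, 24, 23, 24, 23, 24]
t=33: [70, 70, 70, 70, 70, 70, 70, 70, 70, 70, 70, 70]
t=34: [78, 78, 78, 78, 78, 78, 78, 78, 78, 78, 78, 78]
t=35: [54, 54, 54, 54, 54, 54, 54, 54, 54, 54, 54, 54]
t=36: [126, 126, 126, 126, 126, 126, 126, 126, 126, 126, 126, 126]
t=37: [90, 90, 90, 90, 90, 90, 90, 90, 90, 90, 90, 90]
t=38: [18, 18, 18, 18, 18, 18, 18, 18, 18, 18, 18, 18]
t=39: [54, 54, 54, 54, 54, 54, 54, 54, 54, 54, 54, 54]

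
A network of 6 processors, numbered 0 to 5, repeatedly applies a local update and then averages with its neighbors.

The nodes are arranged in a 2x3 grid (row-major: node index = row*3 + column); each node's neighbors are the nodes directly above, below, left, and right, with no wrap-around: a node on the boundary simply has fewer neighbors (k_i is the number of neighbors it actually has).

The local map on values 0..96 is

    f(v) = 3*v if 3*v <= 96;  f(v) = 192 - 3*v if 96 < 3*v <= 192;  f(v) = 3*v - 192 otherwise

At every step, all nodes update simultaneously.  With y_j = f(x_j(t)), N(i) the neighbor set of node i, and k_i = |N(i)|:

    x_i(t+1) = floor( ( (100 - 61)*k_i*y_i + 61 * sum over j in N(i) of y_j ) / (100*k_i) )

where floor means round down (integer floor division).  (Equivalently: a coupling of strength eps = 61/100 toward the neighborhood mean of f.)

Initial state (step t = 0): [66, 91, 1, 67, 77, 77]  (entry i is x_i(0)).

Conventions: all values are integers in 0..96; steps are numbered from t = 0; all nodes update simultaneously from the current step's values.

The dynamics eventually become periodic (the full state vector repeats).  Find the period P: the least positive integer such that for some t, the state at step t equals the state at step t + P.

Simulating step by step:
t=0: [66, 91, 1, 67, 77, 77]
t=1: [29, 41, 37, 17, 41, 28]
t=2: [70, 75, 78, 67, 68, 78]
t=3: [19, 27, 39, 12, 21, 32]
t=4: [57, 71, 83, 50, 67, 79]
t=5: [27, 25, 42, 25, 25, 37]
t=6: [77, 74, 73, 76, 76, 74]
t=7: [35, 32, 28, 36, 33, 30]
t=8: [88, 91, 89, 87, 91, 89]
t=9: [73, 77, 76, 73, 77, 76]
t=10: [30, 35, 36, 30, 35, 36]
t=11: [89, 87, 84, 89, 87, 84]
t=12: [73, 68, 62, 73, 68, 62]
t=13: [22, 13, 7, 22, 13, 7]
t=14: [57, 40, 26, 57, 40, 26]
t=15: [36, 62, 76, 36, 62, 76]
t=16: [60, 27, 26, 60, 27, 26]
t=17: [33, 66, 78, 33, 66, 78]
t=18: [66, 31, 31, 66, 31, 31]
t=19: [32, 75, 93, 32, 75, 93]
t=20: [76, 56, 70, 76, 56, 70]
t=21: [32, 25, 19, 32, 25, 19]
t=22: [89, 75, 62, 89, 75, 62]
t=23: [62, 36, 14, 62, 36, 14]
t=24: [29, 59, 54, 29, 59, 54]
t=25: [65, 32, 25, 65, 32, 25]
t=26: [31, 72, 81, 31, 72, 81]
t=27: [71, 43, 42, 71, 43, 42]
t=28: [33, 55, 65, 33, 55, 65]
t=29: [72, 35, 10, 72, 35, 10]
t=30: [43, 62, 47, 43, 62, 47]
t=31: [45, 26, 37, 45, 26, 37]
t=32: [63, 74, 80, 63, 74, 80]
t=33: [11, 28, 42, 11, 28, 42]
t=34: [48, 69, 71, 48, 69, 71]
t=35: [37, 22, 19, 37, 22, 19]
t=36: [76, 67, 59, 76, 67, 59]
t=37: [27, 15, 13, 27, 15, 13]
t=38: [70, 51, 40, 70, 51, 40]
t=39: [24, 41, 61, 24, 41, 61]
t=40: [71, 57, 27, 71, 57, 27]
t=41: [21, 33, 62, 21, 33, 62]
t=42: [72, 69, 32, 72, 69, 32]
t=43: [21, 33, 71, 21, 33, 71]
t=44: [72, 72, 42, 72, 72, 42]
t=45: [24, 32, 53, 24, 32, 53]
t=46: [79, 78, 52, 79, 78, 52]
t=47: [44, 41, 37, 44, 41, 37]
t=48: [62, 69, 77, 62, 69, 77]
t=49: [8, 18, 31, 8, 18, 31]
t=50: [33, 55, 81, 33, 55, 81]
t=51: [72, 45, 43, 72, 45, 43]
t=52: [34, 51, 61, 34, 51, 61]
t=53: [74, 43, 18, 74, 43, 18]
t=54: [40, 54, 56, 40, 54, 56]
t=55: [59, 37, 25, 59, 37, 25]
t=56: [35, 66, 76, 35, 66, 76]
t=57: [62, 28, 26, 62, 28, 26]
t=58: [29, 66, 79, 29, 66, 79]
t=59: [62, 30, 33, 62, 30, 33]
t=60: [31, 73, 92, 31, 73, 92]
t=61: [72, 52, 66, 72, 52, 66]
t=62: [27, 27, 15, 27, 27, 15]
t=63: [81, 73, 55, 81, 73, 55]
t=64: [43, 31, 27, 43, 31, 27]
t=65: [72, 84, 84, 72, 84, 84]
t=66: [34, 52, 60, 34, 52, 60]
t=67: [73, 42, 19, 73, 42, 19]
t=68: [38, 56, 59, 38, 56, 59]
t=69: [61, 33, 17, 61, 33, 17]
t=70: [34, 67, 63, 34, 67, 63]
t=71: [65, 24, 4, 65, 24, 4]
t=72: [24, 45, 30, 24, 45, 30]
t=73: [67, 66, 79, 67, 66, 79]
t=74: [8, 14, 33, 8, 14, 33]
t=75: [29, 48, 77, 29, 48, 77]
t=76: [75, 54, 41, 75, 54, 41]
t=77: [32, 38, 57, 32, 38, 57]
t=78: [90, 70, 38, 90, 70, 38]
t=79: [59, 42, 59, 59, 42, 59]
t=80: [30, 45, 30, 30, 45, 30]
t=81: [79, 70, 79, 79, 70, 79]
t=82: [36, 28, 36, 36, 28, 36]
t=83: [84, 84, 84, 84, 84, 84]
t=84: [60, 60, 60, 60, 60, 60]
t=85: [12, 12, 12, 12, 12, 12]
t=86: [36, 36, 36, 36, 36, 36]
t=87: [84, 84, 84, 84, 84, 84]

Answer: 4
Key observation: The state at step 83, [84, 84, 84, 84, 84, 84], reappears at step 87 — and no state repeats earlier — so the cycle the system enters has period 4.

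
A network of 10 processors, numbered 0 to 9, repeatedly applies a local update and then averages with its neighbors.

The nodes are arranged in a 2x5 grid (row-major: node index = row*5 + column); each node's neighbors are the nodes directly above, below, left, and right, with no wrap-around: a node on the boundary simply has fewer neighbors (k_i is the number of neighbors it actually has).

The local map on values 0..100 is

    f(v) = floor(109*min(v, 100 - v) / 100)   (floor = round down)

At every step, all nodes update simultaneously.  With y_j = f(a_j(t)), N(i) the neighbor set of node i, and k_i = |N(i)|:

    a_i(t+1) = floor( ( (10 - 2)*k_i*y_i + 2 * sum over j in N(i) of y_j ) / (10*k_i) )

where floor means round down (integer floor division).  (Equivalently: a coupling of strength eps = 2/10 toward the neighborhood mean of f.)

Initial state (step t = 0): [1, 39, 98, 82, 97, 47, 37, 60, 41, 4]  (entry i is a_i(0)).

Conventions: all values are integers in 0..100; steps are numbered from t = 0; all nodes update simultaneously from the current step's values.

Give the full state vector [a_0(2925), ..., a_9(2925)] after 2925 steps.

Simulating step by step:
t=0: [1, 39, 98, 82, 97, 47, 37, 60, 41, 4]
t=1: [10, 36, 8, 18, 4, 44, 41, 40, 39, 7]
t=2: [16, 35, 13, 18, 5, 43, 43, 40, 38, 10]
t=3: [22, 35, 17, 19, 6, 43, 45, 41, 37, 12]
t=4: [26, 36, 21, 20, 8, 44, 47, 42, 37, 15]
t=5: [31, 37, 24, 21, 10, 45, 49, 43, 37, 17]
t=6: [35, 39, 28, 22, 12, 47, 51, 44, 37, 19]
t=7: [39, 41, 31, 23, 14, 49, 51, 45, 38, 21]
t=8: [43, 43, 34, 25, 16, 51, 52, 47, 39, 23]
t=9: [46, 45, 37, 28, 18, 52, 51, 49, 40, 25]
t=10: [50, 48, 40, 30, 20, 51, 52, 51, 41, 27]
t=11: [53, 51, 43, 32, 22, 53, 52, 51, 42, 29]
t=12: [51, 52, 46, 34, 24, 51, 52, 51, 43, 31]
t=13: [52, 51, 49, 37, 27, 52, 52, 52, 45, 33]
t=14: [52, 52, 52, 40, 30, 52, 52, 51, 47, 35]
t=15: [52, 52, 51, 43, 33, 52, 52, 52, 49, 38]
t=16: [52, 52, 52, 46, 36, 52, 52, 52, 51, 41]
t=17: [52, 52, 51, 49, 40, 52, 52, 52, 52, 44]
t=18: [52, 52, 52, 52, 44, 52, 52, 52, 51, 47]
t=19: [52, 52, 52, 51, 47, 52, 52, 52, 52, 50]
t=20: [52, 52, 52, 52, 51, 52, 52, 52, 52, 53]
t=21: [52, 52, 52, 52, 52, 52, 52, 52, 51, 51]
t=22: [52, 52, 52, 52, 52, 52, 52, 52, 52, 52]
t=23: [52, 52, 52, 52, 52, 52, 52, 52, 52, 52]

Answer: [52, 52, 52, 52, 52, 52, 52, 52, 52, 52]
Key observation: The state at step 22, [52, 52, 52, 52, 52, 52, 52, 52, 52, 52], reappears at step 23: the system is in a cycle of period 1 from step 22 on.  Therefore the state at step 2925 equals the state at step 22 + ((2925 - 22) mod 1) = 22, which is [52, 52, 52, 52, 52, 52, 52, 52, 52, 52].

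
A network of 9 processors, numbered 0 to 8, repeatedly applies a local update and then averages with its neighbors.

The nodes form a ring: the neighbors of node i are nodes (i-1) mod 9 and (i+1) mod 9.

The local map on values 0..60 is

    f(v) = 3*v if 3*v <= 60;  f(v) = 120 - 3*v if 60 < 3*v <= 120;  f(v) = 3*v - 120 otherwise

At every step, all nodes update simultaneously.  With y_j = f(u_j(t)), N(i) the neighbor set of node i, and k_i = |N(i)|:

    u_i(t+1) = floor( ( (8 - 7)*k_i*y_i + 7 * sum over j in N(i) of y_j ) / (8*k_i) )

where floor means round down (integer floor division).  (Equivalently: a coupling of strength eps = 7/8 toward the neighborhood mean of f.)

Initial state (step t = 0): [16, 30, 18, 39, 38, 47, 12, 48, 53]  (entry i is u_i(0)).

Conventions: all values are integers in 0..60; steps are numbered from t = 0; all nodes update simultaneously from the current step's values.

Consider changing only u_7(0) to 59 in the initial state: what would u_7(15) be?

Simulating step by step:
t=0: [16, 30, 18, 39, 38, 47, 12, 59, 53]
t=1: [36, 48, 21, 26, 11, 21, 38, 39, 50]
t=2: [25, 33, 36, 44, 47, 24, 27, 16, 10]
t=3: [27, 27, 15, 15, 28, 32, 46, 36, 44]
t=4: [27, 41, 42, 41, 34, 26, 18, 14, 23]
t=5: [28, 20, 3, 10, 21, 36, 43, 51, 41]
t=6: [32, 27, 40, 32, 25, 30, 20, 9, 30]
t=7: [33, 15, 27, 22, 29, 49, 32, 42, 26]
t=8: [40, 31, 48, 38, 39, 28, 17, 29, 17]
t=9: [34, 13, 17, 12, 18, 28, 36, 48, 20]
t=10: [45, 35, 39, 50, 38, 33, 27, 34, 25]
t=11: [28, 9, 20, 7, 23, 22, 21, 39, 20]
t=12: [42, 45, 28, 51, 39, 54, 32, 51, 24]
t=13: [28, 20, 25, 21, 33, 17, 35, 35, 23]
t=14: [53, 42, 56, 36, 49, 22, 30, 30, 28]
t=15: [23, 38, 13, 34, 32, 31, 40, 32, 34]

Answer: u_7(15) = 32
Key observation: This trace re-runs the system from the modified initial state.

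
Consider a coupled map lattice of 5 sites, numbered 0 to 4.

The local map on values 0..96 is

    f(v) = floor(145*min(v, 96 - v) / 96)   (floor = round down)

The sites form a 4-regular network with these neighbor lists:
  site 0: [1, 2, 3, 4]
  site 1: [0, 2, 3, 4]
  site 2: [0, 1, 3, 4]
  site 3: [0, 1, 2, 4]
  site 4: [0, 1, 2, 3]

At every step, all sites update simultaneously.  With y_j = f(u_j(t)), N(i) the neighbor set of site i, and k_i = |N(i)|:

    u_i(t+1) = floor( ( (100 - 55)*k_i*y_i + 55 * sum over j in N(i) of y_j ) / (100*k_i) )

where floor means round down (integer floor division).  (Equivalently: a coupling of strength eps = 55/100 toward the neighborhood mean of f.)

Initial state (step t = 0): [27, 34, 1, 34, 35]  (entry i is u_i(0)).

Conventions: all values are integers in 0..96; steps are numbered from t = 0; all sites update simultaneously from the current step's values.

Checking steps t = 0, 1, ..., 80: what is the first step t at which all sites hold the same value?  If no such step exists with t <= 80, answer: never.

Answer: 5
Key observation: Synchronization is absorbing here: once all sites are equal they stay equal, and step 5 is the first all-equal step.

Derivation:
t=0: [27, 34, 1, 34, 35]  (not all equal)
t=1: [39, 42, 27, 42, 43]  (not all equal)
t=2: [57, 59, 52, 59, 59]  (not all equal)
t=3: [57, 56, 60, 56, 56]  (not all equal)
t=4: [58, 58, 57, 58, 58]  (not all equal)
t=5: [57, 57, 57, 57, 57]  (all equal)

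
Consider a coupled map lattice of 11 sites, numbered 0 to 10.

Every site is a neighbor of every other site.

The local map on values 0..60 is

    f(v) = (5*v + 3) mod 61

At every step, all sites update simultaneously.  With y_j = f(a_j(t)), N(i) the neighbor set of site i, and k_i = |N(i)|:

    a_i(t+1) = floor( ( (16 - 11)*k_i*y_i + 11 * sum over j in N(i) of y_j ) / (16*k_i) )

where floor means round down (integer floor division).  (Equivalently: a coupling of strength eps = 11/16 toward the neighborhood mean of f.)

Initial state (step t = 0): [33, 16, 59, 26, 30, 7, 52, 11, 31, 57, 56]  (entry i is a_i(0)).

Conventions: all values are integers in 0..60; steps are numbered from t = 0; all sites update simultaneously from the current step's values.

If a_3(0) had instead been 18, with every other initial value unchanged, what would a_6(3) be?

Simulating step by step:
t=0: [33, 16, 59, 18, 30, 7, 52, 11, 31, 57, 56]
t=1: [40, 34, 41, 36, 36, 38, 33, 42, 37, 39, 38]
t=2: [19, 27, 20, 14, 14, 17, 25, 21, 15, 18, 17]
t=3: [27, 22, 29, 21, 21, 25, 20, 30, 23, 26, 25]

Answer: a_6(3) = 20
Key observation: This trace re-runs the system from the modified initial state.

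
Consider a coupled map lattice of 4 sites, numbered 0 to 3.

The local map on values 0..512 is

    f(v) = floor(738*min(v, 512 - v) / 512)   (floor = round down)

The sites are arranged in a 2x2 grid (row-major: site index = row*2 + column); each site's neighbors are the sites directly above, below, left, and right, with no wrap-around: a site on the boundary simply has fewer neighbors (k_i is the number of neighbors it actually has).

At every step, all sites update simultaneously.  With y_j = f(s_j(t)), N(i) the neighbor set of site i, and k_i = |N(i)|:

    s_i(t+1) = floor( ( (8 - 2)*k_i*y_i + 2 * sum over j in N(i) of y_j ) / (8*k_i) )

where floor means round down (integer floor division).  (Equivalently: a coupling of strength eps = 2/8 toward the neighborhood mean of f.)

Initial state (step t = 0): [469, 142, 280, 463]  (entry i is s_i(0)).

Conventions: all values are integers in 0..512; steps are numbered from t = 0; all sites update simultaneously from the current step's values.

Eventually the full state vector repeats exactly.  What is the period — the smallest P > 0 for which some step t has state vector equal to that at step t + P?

Simulating step by step:
t=0: [469, 142, 280, 463]
t=1: [113, 169, 266, 119]
t=2: [196, 223, 307, 202]
t=3: [288, 312, 292, 295]
t=4: [317, 295, 317, 309]
t=5: [284, 305, 282, 293]
t=6: [324, 303, 328, 314]
t=7: [273, 295, 268, 284]
t=8: [340, 318, 347, 328]
t=9: [249, 273, 241, 263]
t=10: [354, 347, 349, 354]
t=11: [229, 234, 232, 229]
t=12: [331, 335, 333, 331]
t=13: [259, 256, 258, 259]
t=14: [364, 367, 365, 364]
t=15: [212, 210, 211, 212]
t=16: [304, 302, 304, 304]
t=17: [299, 301, 299, 299]
t=18: [306, 304, 307, 306]
t=19: [296, 298, 295, 296]
t=20: [310, 308, 311, 310]
t=21: [291, 293, 289, 291]
t=22: [318, 315, 320, 318]
t=23: [279, 282, 276, 279]
t=24: [335, 332, 338, 335]
t=25: [254, 258, 251, 254]
t=26: [365, 366, 362, 365]
t=27: [211, 210, 214, 211]
t=28: [304, 302, 307, 304]
t=29: [298, 301, 296, 298]
t=30: [307, 305, 310, 307]
t=31: [294, 297, 292, 294]
t=32: [313, 310, 316, 313]
t=33: [286, 289, 283, 286]
t=34: [325, 322, 328, 325]
t=35: [269, 272, 266, 269]
t=36: [349, 346, 353, 349]
t=37: [234, 237, 230, 234]
t=38: [336, 340, 332, 336]
t=39: [253, 248, 257, 253]
t=40: [363, 358, 366, 363]
t=41: [214, 219, 211, 214]
t=42: [308, 313, 305, 308]
t=43: [293, 288, 297, 293]
t=44: [315, 320, 310, 315]
t=45: [283, 277, 289, 283]
t=46: [329, 336, 323, 329]
t=47: [262, 255, 269, 262]
t=48: [359, 365, 352, 359]
t=49: [220, 213, 227, 220]
t=50: [317, 309, 324, 317]
t=51: [281, 289, 272, 281]
t=52: [332, 323, 341, 332]
t=53: [259, 268, 249, 259]
t=54: [361, 354, 359, 361]
t=55: [218, 224, 219, 218]
t=56: [315, 320, 314, 315]
t=57: [282, 277, 284, 282]
t=58: [331, 336, 328, 331]
t=59: [259, 254, 263, 259]
t=60: [363, 365, 359, 363]
t=61: [214, 211, 218, 214]
t=62: [308, 305, 312, 308]
t=63: [293, 297, 289, 293]
t=64: [315, 310, 319, 315]
t=65: [283, 289, 279, 283]
t=66: [329, 323, 333, 329]
t=67: [263, 269, 259, 263]
t=68: [357, 352, 362, 357]
t=69: [223, 228, 217, 223]
t=70: [320, 326, 314, 320]
t=71: [276, 270, 282, 276]
t=72: [339, 346, 333, 339]
t=73: [248, 241, 255, 248]
t=74: [357, 349, 364, 357]
t=75: [223, 231, 215, 223]
t=76: [320, 329, 312, 320]
t=77: [275, 266, 285, 275]
t=78: [340, 350, 330, 340]
t=79: [247, 236, 258, 247]
t=80: [355, 344, 363, 355]
t=81: [226, 238, 217, 226]
t=82: [325, 338, 315, 325]
t=83: [268, 254, 279, 268]
t=84: [350, 362, 339, 350]
t=85: [232, 220, 245, 232]
t=86: [334, 321, 348, 334]
t=87: [255, 270, 241, 255]
t=88: [362, 352, 352, 362]
t=89: [219, 226, 226, 219]
t=90: [317, 322, 322, 317]
t=91: [279, 275, 275, 279]
t=92: [336, 339, 339, 336]
t=93: [252, 250, 250, 252]
t=94: [362, 360, 360, 362]
t=95: [216, 218, 218, 216]
t=96: [311, 313, 313, 311]
t=97: [288, 286, 286, 288]
t=98: [322, 324, 324, 322]
t=99: [272, 270, 270, 272]
t=100: [345, 347, 347, 345]
t=101: [239, 237, 237, 239]
t=102: [343, 341, 341, 343]
t=103: [243, 245, 245, 243]
t=104: [350, 352, 352, 350]
t=105: [232, 230, 230, 232]
t=106: [333, 331, 331, 333]
t=107: [258, 259, 259, 258]
t=108: [365, 364, 364, 365]
t=109: [211, 212, 212, 211]
t=110: [304, 304, 304, 304]
t=111: [299, 299, 299, 299]
t=112: [307, 307, 307, 307]
t=113: [295, 295, 295, 295]
t=114: [312, 312, 312, 312]
t=115: [288, 288, 288, 288]
t=116: [322, 322, 322, 322]
t=117: [273, 273, 273, 273]
t=118: [344, 344, 344, 344]
t=119: [242, 242, 242, 242]
t=120: [348, 348, 348, 348]
t=121: [236, 236, 236, 236]
t=122: [340, 340, 340, 340]
t=123: [247, 247, 247, 247]
t=124: [356, 356, 356, 356]
t=125: [224, 224, 224, 224]
t=126: [322, 322, 322, 322]

Answer: 10
Key observation: The state at step 116, [322, 322, 322, 322], reappears at step 126 — and no state repeats earlier — so the cycle the system enters has period 10.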